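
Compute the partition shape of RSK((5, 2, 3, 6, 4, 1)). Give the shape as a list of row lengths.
[3, 2, 1]

Row-insert each entry into an empty tableau.

After inserting 5: P = [[5]].
After inserting 2: P = [[2], [5]].
After inserting 3: P = [[2, 3], [5]].
After inserting 6: P = [[2, 3, 6], [5]].
After inserting 4: P = [[2, 3, 4], [5, 6]].
After inserting 1: P = [[1, 3, 4], [2, 6], [5]].

The final insertion tableau P = [[1, 3, 4], [2, 6], [5]] has shape [3, 2, 1].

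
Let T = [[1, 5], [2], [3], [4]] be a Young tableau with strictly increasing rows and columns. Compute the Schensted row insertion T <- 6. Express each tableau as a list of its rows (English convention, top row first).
[[1, 5, 6], [2], [3], [4]]

6 is larger than every entry of row 1, so it is appended to row 1. The new tableau is [[1, 5, 6], [2], [3], [4]].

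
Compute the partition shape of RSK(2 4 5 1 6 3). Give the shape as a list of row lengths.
[4, 2]

Row-insert each entry into an empty tableau.

After inserting 2: P = [[2]].
After inserting 4: P = [[2, 4]].
After inserting 5: P = [[2, 4, 5]].
After inserting 1: P = [[1, 4, 5], [2]].
After inserting 6: P = [[1, 4, 5, 6], [2]].
After inserting 3: P = [[1, 3, 5, 6], [2, 4]].

The final insertion tableau P = [[1, 3, 5, 6], [2, 4]] has shape [4, 2].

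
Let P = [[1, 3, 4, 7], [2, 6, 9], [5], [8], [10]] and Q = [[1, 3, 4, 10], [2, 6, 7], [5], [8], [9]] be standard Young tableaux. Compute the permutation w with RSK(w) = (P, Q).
Reverse the RSK construction: for i from n down to 1, find the cell of Q containing i, remove the entry at that cell from P, and reverse-bump it up through P; the value ejected from row 1 is w(i).

Step i=10: Q has 10 at row 1, column 4; remove that cell from P, ejecting 7. So w(10) = 7. P is now [[1, 3, 4], [2, 6, 9], [5], [8], [10]].
Step i=9: Q has 9 at row 5, column 1; remove 10 from row 5 of P and reverse-bump: 10 enters row 4 and ejects 8; 8 enters row 3 and ejects 5; 5 enters row 2 and ejects 2; 2 enters row 1 and ejects 1. So w(9) = 1. P is now [[2, 3, 4], [5, 6, 9], [8], [10]].
Step i=8: Q has 8 at row 4, column 1; remove 10 from row 4 of P and reverse-bump: 10 enters row 3 and ejects 8; 8 enters row 2 and ejects 6; 6 enters row 1 and ejects 4. So w(8) = 4. P is now [[2, 3, 6], [5, 8, 9], [10]].
Step i=7: Q has 7 at row 2, column 3; remove 9 from row 2 of P and reverse-bump: 9 enters row 1 and ejects 6. So w(7) = 6. P is now [[2, 3, 9], [5, 8], [10]].
Step i=6: Q has 6 at row 2, column 2; remove 8 from row 2 of P and reverse-bump: 8 enters row 1 and ejects 3. So w(6) = 3. P is now [[2, 8, 9], [5], [10]].
Step i=5: Q has 5 at row 3, column 1; remove 10 from row 3 of P and reverse-bump: 10 enters row 2 and ejects 5; 5 enters row 1 and ejects 2. So w(5) = 2. P is now [[5, 8, 9], [10]].
Step i=4: Q has 4 at row 1, column 3; remove that cell from P, ejecting 9. So w(4) = 9. P is now [[5, 8], [10]].
Step i=3: Q has 3 at row 1, column 2; remove that cell from P, ejecting 8. So w(3) = 8. P is now [[5], [10]].
Step i=2: Q has 2 at row 2, column 1; remove 10 from row 2 of P and reverse-bump: 10 enters row 1 and ejects 5. So w(2) = 5. P is now [[10]].
Step i=1: Q has 1 at row 1, column 1; remove that cell from P, ejecting 10. So w(1) = 10. P is now [].

So w = 10 5 8 9 2 3 6 4 1 7.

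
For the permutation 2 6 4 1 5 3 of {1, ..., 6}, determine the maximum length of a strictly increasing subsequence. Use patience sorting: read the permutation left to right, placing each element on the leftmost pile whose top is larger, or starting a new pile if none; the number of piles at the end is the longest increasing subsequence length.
3

2: new pile. tops = [2]
6: new pile. tops = [2, 6]
4: onto pile 2 (replacing 6). tops = [2, 4]
1: onto pile 1 (replacing 2). tops = [1, 4]
5: new pile. tops = [1, 4, 5]
3: onto pile 2 (replacing 4). tops = [1, 3, 5]

3 piles, so the longest increasing subsequence has length 3.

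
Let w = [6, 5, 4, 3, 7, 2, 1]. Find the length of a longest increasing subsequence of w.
2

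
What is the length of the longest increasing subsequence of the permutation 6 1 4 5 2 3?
3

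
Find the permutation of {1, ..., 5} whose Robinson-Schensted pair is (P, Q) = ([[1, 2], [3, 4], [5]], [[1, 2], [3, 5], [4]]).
3 5 4 1 2

Reverse the RSK construction: for i from n down to 1, find the cell of Q containing i, remove the entry at that cell from P, and reverse-bump it up through P; the value ejected from row 1 is w(i).

Step i=5: Q has 5 at row 2, column 2; remove 4 from row 2 of P and reverse-bump: 4 enters row 1 and ejects 2. So w(5) = 2. P is now [[1, 4], [3], [5]].
Step i=4: Q has 4 at row 3, column 1; remove 5 from row 3 of P and reverse-bump: 5 enters row 2 and ejects 3; 3 enters row 1 and ejects 1. So w(4) = 1. P is now [[3, 4], [5]].
Step i=3: Q has 3 at row 2, column 1; remove 5 from row 2 of P and reverse-bump: 5 enters row 1 and ejects 4. So w(3) = 4. P is now [[3, 5]].
Step i=2: Q has 2 at row 1, column 2; remove that cell from P, ejecting 5. So w(2) = 5. P is now [[3]].
Step i=1: Q has 1 at row 1, column 1; remove that cell from P, ejecting 3. So w(1) = 3. P is now [].

So w = 3 5 4 1 2.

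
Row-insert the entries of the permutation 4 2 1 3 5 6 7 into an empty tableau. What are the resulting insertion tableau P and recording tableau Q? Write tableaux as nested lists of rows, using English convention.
Insert each entry of the permutation into P by Schensted row insertion, recording in Q the position of each new cell.

After inserting 4: P = [[4]].
After inserting 2: P = [[2], [4]].
After inserting 1: P = [[1], [2], [4]].
After inserting 3: P = [[1, 3], [2], [4]].
After inserting 5: P = [[1, 3, 5], [2], [4]].
After inserting 6: P = [[1, 3, 5, 6], [2], [4]].
After inserting 7: P = [[1, 3, 5, 6, 7], [2], [4]].

So P = [[1, 3, 5, 6, 7], [2], [4]], Q = [[1, 4, 5, 6, 7], [2], [3]].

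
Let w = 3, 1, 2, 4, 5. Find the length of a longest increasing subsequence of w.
4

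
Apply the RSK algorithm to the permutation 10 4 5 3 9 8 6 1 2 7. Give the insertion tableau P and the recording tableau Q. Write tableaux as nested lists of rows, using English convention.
P = [[1, 2, 6, 7], [3, 5], [4, 8], [9], [10]], Q = [[1, 3, 5, 10], [2, 6], [4, 9], [7], [8]]

Insert each entry of the permutation into P by Schensted row insertion, recording in Q the position of each new cell.

Insert 10: appended to row 1. P = [[10]], Q = [[1]].
Insert 4: 4 bumps 10 from row 1; 10 starts row 2. P = [[4], [10]], Q = [[1], [2]].
Insert 5: appended to row 1. P = [[4, 5], [10]], Q = [[1, 3], [2]].
Insert 3: 3 bumps 4 from row 1; 4 bumps 10 from row 2; 10 starts row 3. P = [[3, 5], [4], [10]], Q = [[1, 3], [2], [4]].
Insert 9: appended to row 1. P = [[3, 5, 9], [4], [10]], Q = [[1, 3, 5], [2], [4]].
Insert 8: 8 bumps 9 from row 1; 9 appends to row 2. P = [[3, 5, 8], [4, 9], [10]], Q = [[1, 3, 5], [2, 6], [4]].
Insert 6: 6 bumps 8 from row 1; 8 bumps 9 from row 2; 9 bumps 10 from row 3; 10 starts row 4. P = [[3, 5, 6], [4, 8], [9], [10]], Q = [[1, 3, 5], [2, 6], [4], [7]].
Insert 1: 1 bumps 3 from row 1; 3 bumps 4 from row 2; 4 bumps 9 from row 3; 9 bumps 10 from row 4; 10 starts row 5. P = [[1, 5, 6], [3, 8], [4], [9], [10]], Q = [[1, 3, 5], [2, 6], [4], [7], [8]].
Insert 2: 2 bumps 5 from row 1; 5 bumps 8 from row 2; 8 appends to row 3. P = [[1, 2, 6], [3, 5], [4, 8], [9], [10]], Q = [[1, 3, 5], [2, 6], [4, 9], [7], [8]].
Insert 7: appended to row 1. P = [[1, 2, 6, 7], [3, 5], [4, 8], [9], [10]], Q = [[1, 3, 5, 10], [2, 6], [4, 9], [7], [8]].

So P = [[1, 2, 6, 7], [3, 5], [4, 8], [9], [10]], Q = [[1, 3, 5, 10], [2, 6], [4, 9], [7], [8]].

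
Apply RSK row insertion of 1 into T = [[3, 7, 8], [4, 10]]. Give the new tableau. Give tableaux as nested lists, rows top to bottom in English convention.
In row 1, 1 replaces 3 (the leftmost entry greater than 1); 3 is bumped to row 2. In row 2, 3 replaces 4 (the leftmost entry greater than 3); 4 is bumped to row 3. 4 starts a new row 3. The new tableau is [[1, 7, 8], [3, 10], [4]].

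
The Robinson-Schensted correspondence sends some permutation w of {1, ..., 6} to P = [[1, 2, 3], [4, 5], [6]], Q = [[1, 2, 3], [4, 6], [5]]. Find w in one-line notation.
Reverse the RSK construction: for i from n down to 1, find the cell of Q containing i, remove the entry at that cell from P, and reverse-bump it up through P; the value ejected from row 1 is w(i).

Step i=6: Q has 6 at row 2, column 2; remove 5 from row 2 of P and reverse-bump: 5 enters row 1 and ejects 3. So w(6) = 3. P is now [[1, 2, 5], [4], [6]].
Step i=5: Q has 5 at row 3, column 1; remove 6 from row 3 of P and reverse-bump: 6 enters row 2 and ejects 4; 4 enters row 1 and ejects 2. So w(5) = 2. P is now [[1, 4, 5], [6]].
Step i=4: Q has 4 at row 2, column 1; remove 6 from row 2 of P and reverse-bump: 6 enters row 1 and ejects 5. So w(4) = 5. P is now [[1, 4, 6]].
Step i=3: Q has 3 at row 1, column 3; remove that cell from P, ejecting 6. So w(3) = 6. P is now [[1, 4]].
Step i=2: Q has 2 at row 1, column 2; remove that cell from P, ejecting 4. So w(2) = 4. P is now [[1]].
Step i=1: Q has 1 at row 1, column 1; remove that cell from P, ejecting 1. So w(1) = 1. P is now [].

So w = 1 4 6 5 2 3.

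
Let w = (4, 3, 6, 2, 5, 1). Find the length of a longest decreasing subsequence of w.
4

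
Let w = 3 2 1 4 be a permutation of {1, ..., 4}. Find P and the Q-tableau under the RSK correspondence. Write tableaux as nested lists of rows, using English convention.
Insert each entry of the permutation into P by Schensted row insertion, recording in Q the position of each new cell.

Insert 3: appended to row 1. P = [[3]].
Insert 2: 2 bumps 3 from row 1; 3 starts row 2. P = [[2], [3]].
Insert 1: 1 bumps 2 from row 1; 2 bumps 3 from row 2; 3 starts row 3. P = [[1], [2], [3]].
Insert 4: appended to row 1. P = [[1, 4], [2], [3]].

So P = [[1, 4], [2], [3]], Q = [[1, 4], [2], [3]].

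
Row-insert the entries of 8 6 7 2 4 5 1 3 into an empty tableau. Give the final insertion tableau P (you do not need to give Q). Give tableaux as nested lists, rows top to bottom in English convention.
Insert 8: appended to row 1. P = [[8]].
Insert 6: 6 bumps 8 from row 1; 8 starts row 2. P = [[6], [8]].
Insert 7: appended to row 1. P = [[6, 7], [8]].
Insert 2: 2 bumps 6 from row 1; 6 bumps 8 from row 2; 8 starts row 3. P = [[2, 7], [6], [8]].
Insert 4: 4 bumps 7 from row 1; 7 appends to row 2. P = [[2, 4], [6, 7], [8]].
Insert 5: appended to row 1. P = [[2, 4, 5], [6, 7], [8]].
Insert 1: 1 bumps 2 from row 1; 2 bumps 6 from row 2; 6 bumps 8 from row 3; 8 starts row 4. P = [[1, 4, 5], [2, 7], [6], [8]].
Insert 3: 3 bumps 4 from row 1; 4 bumps 7 from row 2; 7 appends to row 3. P = [[1, 3, 5], [2, 4], [6, 7], [8]].

So P = [[1, 3, 5], [2, 4], [6, 7], [8]].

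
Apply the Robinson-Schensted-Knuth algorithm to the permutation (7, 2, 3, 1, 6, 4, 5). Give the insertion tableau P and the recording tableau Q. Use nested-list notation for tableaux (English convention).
Insert each entry of the permutation into P by Schensted row insertion, recording in Q the position of each new cell.

Insert 7: appended to row 1. P = [[7]], Q = [[1]].
Insert 2: 2 bumps 7 from row 1; 7 starts row 2. P = [[2], [7]], Q = [[1], [2]].
Insert 3: appended to row 1. P = [[2, 3], [7]], Q = [[1, 3], [2]].
Insert 1: 1 bumps 2 from row 1; 2 bumps 7 from row 2; 7 starts row 3. P = [[1, 3], [2], [7]], Q = [[1, 3], [2], [4]].
Insert 6: appended to row 1. P = [[1, 3, 6], [2], [7]], Q = [[1, 3, 5], [2], [4]].
Insert 4: 4 bumps 6 from row 1; 6 appends to row 2. P = [[1, 3, 4], [2, 6], [7]], Q = [[1, 3, 5], [2, 6], [4]].
Insert 5: appended to row 1. P = [[1, 3, 4, 5], [2, 6], [7]], Q = [[1, 3, 5, 7], [2, 6], [4]].

So P = [[1, 3, 4, 5], [2, 6], [7]], Q = [[1, 3, 5, 7], [2, 6], [4]].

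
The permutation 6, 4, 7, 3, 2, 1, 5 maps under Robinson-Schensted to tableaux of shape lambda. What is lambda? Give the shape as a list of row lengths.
Row-insert each entry into an empty tableau.

After inserting 6: P = [[6]].
After inserting 4: P = [[4], [6]].
After inserting 7: P = [[4, 7], [6]].
After inserting 3: P = [[3, 7], [4], [6]].
After inserting 2: P = [[2, 7], [3], [4], [6]].
After inserting 1: P = [[1, 7], [2], [3], [4], [6]].
After inserting 5: P = [[1, 5], [2, 7], [3], [4], [6]].

The final insertion tableau P = [[1, 5], [2, 7], [3], [4], [6]] has shape [2, 2, 1, 1, 1].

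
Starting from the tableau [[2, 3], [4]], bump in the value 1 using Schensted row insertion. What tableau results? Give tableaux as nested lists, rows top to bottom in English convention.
[[1, 3], [2], [4]]

In row 1, 1 replaces 2 (the leftmost entry greater than 1); 2 is bumped to row 2. In row 2, 2 replaces 4 (the leftmost entry greater than 2); 4 is bumped to row 3. 4 starts a new row 3. The new tableau is [[1, 3], [2], [4]].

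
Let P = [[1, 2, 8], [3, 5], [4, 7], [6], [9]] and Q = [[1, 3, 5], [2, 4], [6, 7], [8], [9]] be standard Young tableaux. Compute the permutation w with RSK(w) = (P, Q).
Reverse the RSK construction: for i from n down to 1, find the cell of Q containing i, remove the entry at that cell from P, and reverse-bump it up through P; the value ejected from row 1 is w(i).

Step i=9: Q has 9 at row 5, column 1; remove 9 from row 5 of P and reverse-bump: 9 enters row 4 and ejects 6; 6 enters row 3 and ejects 4; 4 enters row 2 and ejects 3; 3 enters row 1 and ejects 2. So w(9) = 2. P is now [[1, 3, 8], [4, 5], [6, 7], [9]].
Step i=8: Q has 8 at row 4, column 1; remove 9 from row 4 of P and reverse-bump: 9 enters row 3 and ejects 7; 7 enters row 2 and ejects 5; 5 enters row 1 and ejects 3. So w(8) = 3. P is now [[1, 5, 8], [4, 7], [6, 9]].
Step i=7: Q has 7 at row 3, column 2; remove 9 from row 3 of P and reverse-bump: 9 enters row 2 and ejects 7; 7 enters row 1 and ejects 5. So w(7) = 5. P is now [[1, 7, 8], [4, 9], [6]].
Step i=6: Q has 6 at row 3, column 1; remove 6 from row 3 of P and reverse-bump: 6 enters row 2 and ejects 4; 4 enters row 1 and ejects 1. So w(6) = 1. P is now [[4, 7, 8], [6, 9]].
Step i=5: Q has 5 at row 1, column 3; remove that cell from P, ejecting 8. So w(5) = 8. P is now [[4, 7], [6, 9]].
Step i=4: Q has 4 at row 2, column 2; remove 9 from row 2 of P and reverse-bump: 9 enters row 1 and ejects 7. So w(4) = 7. P is now [[4, 9], [6]].
Step i=3: Q has 3 at row 1, column 2; remove that cell from P, ejecting 9. So w(3) = 9. P is now [[4], [6]].
Step i=2: Q has 2 at row 2, column 1; remove 6 from row 2 of P and reverse-bump: 6 enters row 1 and ejects 4. So w(2) = 4. P is now [[6]].
Step i=1: Q has 1 at row 1, column 1; remove that cell from P, ejecting 6. So w(1) = 6. P is now [].

So w = 6 4 9 7 8 1 5 3 2.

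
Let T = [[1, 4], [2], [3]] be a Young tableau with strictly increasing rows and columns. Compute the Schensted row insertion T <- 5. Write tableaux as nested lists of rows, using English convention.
5 is larger than every entry of row 1, so it is appended to row 1. The new tableau is [[1, 4, 5], [2], [3]].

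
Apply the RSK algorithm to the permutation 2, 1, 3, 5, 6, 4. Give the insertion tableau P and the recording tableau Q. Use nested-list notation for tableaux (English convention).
Insert each entry of the permutation into P by Schensted row insertion, recording in Q the position of each new cell.

Insert 2: appended to row 1. P = [[2]].
Insert 1: 1 bumps 2 from row 1; 2 starts row 2. P = [[1], [2]].
Insert 3: appended to row 1. P = [[1, 3], [2]].
Insert 5: appended to row 1. P = [[1, 3, 5], [2]].
Insert 6: appended to row 1. P = [[1, 3, 5, 6], [2]].
Insert 4: 4 bumps 5 from row 1; 5 appends to row 2. P = [[1, 3, 4, 6], [2, 5]].

So P = [[1, 3, 4, 6], [2, 5]], Q = [[1, 3, 4, 5], [2, 6]].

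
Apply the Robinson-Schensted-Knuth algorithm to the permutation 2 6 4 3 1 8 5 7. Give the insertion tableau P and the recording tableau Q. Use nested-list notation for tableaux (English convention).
P = [[1, 3, 5, 7], [2, 8], [4], [6]], Q = [[1, 2, 6, 8], [3, 7], [4], [5]]

Insert each entry of the permutation into P by Schensted row insertion, recording in Q the position of each new cell.

Insert 2: appended to row 1. P = [[2]], Q = [[1]].
Insert 6: appended to row 1. P = [[2, 6]], Q = [[1, 2]].
Insert 4: 4 bumps 6 from row 1; 6 starts row 2. P = [[2, 4], [6]], Q = [[1, 2], [3]].
Insert 3: 3 bumps 4 from row 1; 4 bumps 6 from row 2; 6 starts row 3. P = [[2, 3], [4], [6]], Q = [[1, 2], [3], [4]].
Insert 1: 1 bumps 2 from row 1; 2 bumps 4 from row 2; 4 bumps 6 from row 3; 6 starts row 4. P = [[1, 3], [2], [4], [6]], Q = [[1, 2], [3], [4], [5]].
Insert 8: appended to row 1. P = [[1, 3, 8], [2], [4], [6]], Q = [[1, 2, 6], [3], [4], [5]].
Insert 5: 5 bumps 8 from row 1; 8 appends to row 2. P = [[1, 3, 5], [2, 8], [4], [6]], Q = [[1, 2, 6], [3, 7], [4], [5]].
Insert 7: appended to row 1. P = [[1, 3, 5, 7], [2, 8], [4], [6]], Q = [[1, 2, 6, 8], [3, 7], [4], [5]].

So P = [[1, 3, 5, 7], [2, 8], [4], [6]], Q = [[1, 2, 6, 8], [3, 7], [4], [5]].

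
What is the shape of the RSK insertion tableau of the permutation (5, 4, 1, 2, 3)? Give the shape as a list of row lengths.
[3, 1, 1]

Row-insert each entry into an empty tableau.

After inserting 5: P = [[5]].
After inserting 4: P = [[4], [5]].
After inserting 1: P = [[1], [4], [5]].
After inserting 2: P = [[1, 2], [4], [5]].
After inserting 3: P = [[1, 2, 3], [4], [5]].

The final insertion tableau P = [[1, 2, 3], [4], [5]] has shape [3, 1, 1].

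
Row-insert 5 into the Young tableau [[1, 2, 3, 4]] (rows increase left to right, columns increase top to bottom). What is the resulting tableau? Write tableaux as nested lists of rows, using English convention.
[[1, 2, 3, 4, 5]]

5 is larger than every entry of row 1, so it is appended to row 1. The new tableau is [[1, 2, 3, 4, 5]].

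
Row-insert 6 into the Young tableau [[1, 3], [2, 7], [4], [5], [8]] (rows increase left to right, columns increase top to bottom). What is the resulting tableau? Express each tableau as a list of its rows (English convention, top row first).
6 is larger than every entry of row 1, so it is appended to row 1. The new tableau is [[1, 3, 6], [2, 7], [4], [5], [8]].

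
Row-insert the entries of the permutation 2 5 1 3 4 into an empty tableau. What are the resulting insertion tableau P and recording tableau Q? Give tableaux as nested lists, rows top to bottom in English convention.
Insert each entry of the permutation into P by Schensted row insertion, recording in Q the position of each new cell.

Insert 2: appended to row 1. P = [[2]].
Insert 5: appended to row 1. P = [[2, 5]].
Insert 1: 1 bumps 2 from row 1; 2 starts row 2. P = [[1, 5], [2]].
Insert 3: 3 bumps 5 from row 1; 5 appends to row 2. P = [[1, 3], [2, 5]].
Insert 4: appended to row 1. P = [[1, 3, 4], [2, 5]].

So P = [[1, 3, 4], [2, 5]], Q = [[1, 2, 5], [3, 4]].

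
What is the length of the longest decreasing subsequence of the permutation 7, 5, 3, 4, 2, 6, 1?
5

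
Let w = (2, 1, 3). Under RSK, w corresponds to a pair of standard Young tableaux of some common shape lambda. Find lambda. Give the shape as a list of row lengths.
Row-insert each entry into an empty tableau.

After inserting 2: P = [[2]].
After inserting 1: P = [[1], [2]].
After inserting 3: P = [[1, 3], [2]].

The final insertion tableau P = [[1, 3], [2]] has shape [2, 1].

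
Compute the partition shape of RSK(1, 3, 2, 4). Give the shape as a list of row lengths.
[3, 1]

Row-insert each entry into an empty tableau.

After inserting 1: P = [[1]].
After inserting 3: P = [[1, 3]].
After inserting 2: P = [[1, 2], [3]].
After inserting 4: P = [[1, 2, 4], [3]].

The final insertion tableau P = [[1, 2, 4], [3]] has shape [3, 1].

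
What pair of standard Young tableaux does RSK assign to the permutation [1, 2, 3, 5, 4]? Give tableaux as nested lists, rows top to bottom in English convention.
P = [[1, 2, 3, 4], [5]], Q = [[1, 2, 3, 4], [5]]

Insert each entry of the permutation into P by Schensted row insertion, recording in Q the position of each new cell.

After inserting 1: P = [[1]].
After inserting 2: P = [[1, 2]].
After inserting 3: P = [[1, 2, 3]].
After inserting 5: P = [[1, 2, 3, 5]].
After inserting 4: P = [[1, 2, 3, 4], [5]].

So P = [[1, 2, 3, 4], [5]], Q = [[1, 2, 3, 4], [5]].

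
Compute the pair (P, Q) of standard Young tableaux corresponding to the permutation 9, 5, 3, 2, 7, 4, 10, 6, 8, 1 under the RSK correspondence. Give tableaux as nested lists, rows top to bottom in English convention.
P = [[1, 4, 6, 8], [2, 7, 10], [3], [5], [9]], Q = [[1, 5, 7, 9], [2, 6, 8], [3], [4], [10]]

Insert each entry of the permutation into P by Schensted row insertion, recording in Q the position of each new cell.

Insert 9: appended to row 1. P = [[9]], Q = [[1]].
Insert 5: 5 bumps 9 from row 1; 9 starts row 2. P = [[5], [9]], Q = [[1], [2]].
Insert 3: 3 bumps 5 from row 1; 5 bumps 9 from row 2; 9 starts row 3. P = [[3], [5], [9]], Q = [[1], [2], [3]].
Insert 2: 2 bumps 3 from row 1; 3 bumps 5 from row 2; 5 bumps 9 from row 3; 9 starts row 4. P = [[2], [3], [5], [9]], Q = [[1], [2], [3], [4]].
Insert 7: appended to row 1. P = [[2, 7], [3], [5], [9]], Q = [[1, 5], [2], [3], [4]].
Insert 4: 4 bumps 7 from row 1; 7 appends to row 2. P = [[2, 4], [3, 7], [5], [9]], Q = [[1, 5], [2, 6], [3], [4]].
Insert 10: appended to row 1. P = [[2, 4, 10], [3, 7], [5], [9]], Q = [[1, 5, 7], [2, 6], [3], [4]].
Insert 6: 6 bumps 10 from row 1; 10 appends to row 2. P = [[2, 4, 6], [3, 7, 10], [5], [9]], Q = [[1, 5, 7], [2, 6, 8], [3], [4]].
Insert 8: appended to row 1. P = [[2, 4, 6, 8], [3, 7, 10], [5], [9]], Q = [[1, 5, 7, 9], [2, 6, 8], [3], [4]].
Insert 1: 1 bumps 2 from row 1; 2 bumps 3 from row 2; 3 bumps 5 from row 3; 5 bumps 9 from row 4; 9 starts row 5. P = [[1, 4, 6, 8], [2, 7, 10], [3], [5], [9]], Q = [[1, 5, 7, 9], [2, 6, 8], [3], [4], [10]].

So P = [[1, 4, 6, 8], [2, 7, 10], [3], [5], [9]], Q = [[1, 5, 7, 9], [2, 6, 8], [3], [4], [10]].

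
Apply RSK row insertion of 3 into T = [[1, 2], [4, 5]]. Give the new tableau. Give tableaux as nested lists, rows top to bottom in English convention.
[[1, 2, 3], [4, 5]]

3 is larger than every entry of row 1, so it is appended to row 1. The new tableau is [[1, 2, 3], [4, 5]].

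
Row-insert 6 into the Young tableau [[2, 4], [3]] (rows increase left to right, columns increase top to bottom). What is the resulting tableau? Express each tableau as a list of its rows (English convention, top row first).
6 is larger than every entry of row 1, so it is appended to row 1. The new tableau is [[2, 4, 6], [3]].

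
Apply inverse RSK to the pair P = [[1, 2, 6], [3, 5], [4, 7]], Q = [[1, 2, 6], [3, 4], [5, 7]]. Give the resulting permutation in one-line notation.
Reverse RSK: for i = n, n-1, ..., 1, locate i in Q, remove the corresponding corner cell from P, and reverse-bump its entry up through P; the value ejected from row 1 is w(i).

So w = 4 7 3 5 1 6 2.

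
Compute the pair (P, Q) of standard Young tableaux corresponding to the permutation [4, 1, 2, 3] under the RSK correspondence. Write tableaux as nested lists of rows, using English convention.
Insert each entry of the permutation into P by Schensted row insertion, recording in Q the position of each new cell.

Insert 4: appended to row 1. P = [[4]].
Insert 1: 1 bumps 4 from row 1; 4 starts row 2. P = [[1], [4]].
Insert 2: appended to row 1. P = [[1, 2], [4]].
Insert 3: appended to row 1. P = [[1, 2, 3], [4]].

So P = [[1, 2, 3], [4]], Q = [[1, 3, 4], [2]].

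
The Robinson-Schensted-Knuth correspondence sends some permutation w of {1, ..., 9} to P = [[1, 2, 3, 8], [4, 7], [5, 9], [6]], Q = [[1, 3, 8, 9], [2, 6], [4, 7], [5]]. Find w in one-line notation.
Reverse RSK: for i = n, n-1, ..., 1, locate i in Q, remove the corresponding corner cell from P, and reverse-bump its entry up through P; the value ejected from row 1 is w(i).

So w = 6 5 9 4 1 7 2 3 8.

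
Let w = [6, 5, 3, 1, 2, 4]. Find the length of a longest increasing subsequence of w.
3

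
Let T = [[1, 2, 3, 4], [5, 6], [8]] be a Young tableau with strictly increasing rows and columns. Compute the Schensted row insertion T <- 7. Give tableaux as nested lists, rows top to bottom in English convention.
[[1, 2, 3, 4, 7], [5, 6], [8]]

7 is larger than every entry of row 1, so it is appended to row 1. The new tableau is [[1, 2, 3, 4, 7], [5, 6], [8]].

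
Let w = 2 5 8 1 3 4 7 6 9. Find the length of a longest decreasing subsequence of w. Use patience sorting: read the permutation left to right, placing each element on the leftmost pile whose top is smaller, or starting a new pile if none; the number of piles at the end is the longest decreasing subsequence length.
3

2: new pile. tops = [2]
5: onto pile 1 (replacing 2). tops = [5]
8: onto pile 1 (replacing 5). tops = [8]
1: new pile. tops = [8, 1]
3: onto pile 2 (replacing 1). tops = [8, 3]
4: onto pile 2 (replacing 3). tops = [8, 4]
7: onto pile 2 (replacing 4). tops = [8, 7]
6: new pile. tops = [8, 7, 6]
9: onto pile 1 (replacing 8). tops = [9, 7, 6]

3 piles, so the longest decreasing subsequence has length 3.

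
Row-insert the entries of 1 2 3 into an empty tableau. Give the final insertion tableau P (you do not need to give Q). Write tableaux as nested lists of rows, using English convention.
P = [[1, 2, 3]]

Insert 1: appended to row 1. P = [[1]].
Insert 2: appended to row 1. P = [[1, 2]].
Insert 3: appended to row 1. P = [[1, 2, 3]].

So P = [[1, 2, 3]].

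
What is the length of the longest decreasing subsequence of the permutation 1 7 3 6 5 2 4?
4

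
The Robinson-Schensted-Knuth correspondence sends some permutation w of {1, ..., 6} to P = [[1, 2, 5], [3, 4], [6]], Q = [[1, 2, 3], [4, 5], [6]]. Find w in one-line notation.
3 4 6 1 5 2

Reverse RSK: for i = n, n-1, ..., 1, locate i in Q, remove the corresponding corner cell from P, and reverse-bump its entry up through P; the value ejected from row 1 is w(i).

So w = 3 4 6 1 5 2.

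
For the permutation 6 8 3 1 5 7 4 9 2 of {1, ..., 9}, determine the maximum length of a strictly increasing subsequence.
4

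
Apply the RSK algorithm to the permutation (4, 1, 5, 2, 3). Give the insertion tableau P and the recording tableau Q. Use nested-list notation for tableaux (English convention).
Insert each entry of the permutation into P by Schensted row insertion, recording in Q the position of each new cell.

After inserting 4: P = [[4]].
After inserting 1: P = [[1], [4]].
After inserting 5: P = [[1, 5], [4]].
After inserting 2: P = [[1, 2], [4, 5]].
After inserting 3: P = [[1, 2, 3], [4, 5]].

So P = [[1, 2, 3], [4, 5]], Q = [[1, 3, 5], [2, 4]].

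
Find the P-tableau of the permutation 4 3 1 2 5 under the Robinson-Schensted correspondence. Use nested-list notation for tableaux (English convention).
P = [[1, 2, 5], [3], [4]]

Insert 4: appended to row 1. P = [[4]].
Insert 3: 3 bumps 4 from row 1; 4 starts row 2. P = [[3], [4]].
Insert 1: 1 bumps 3 from row 1; 3 bumps 4 from row 2; 4 starts row 3. P = [[1], [3], [4]].
Insert 2: appended to row 1. P = [[1, 2], [3], [4]].
Insert 5: appended to row 1. P = [[1, 2, 5], [3], [4]].

So P = [[1, 2, 5], [3], [4]].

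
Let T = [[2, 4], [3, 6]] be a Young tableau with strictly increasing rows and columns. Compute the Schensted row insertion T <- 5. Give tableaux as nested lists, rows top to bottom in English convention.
[[2, 4, 5], [3, 6]]

5 is larger than every entry of row 1, so it is appended to row 1. The new tableau is [[2, 4, 5], [3, 6]].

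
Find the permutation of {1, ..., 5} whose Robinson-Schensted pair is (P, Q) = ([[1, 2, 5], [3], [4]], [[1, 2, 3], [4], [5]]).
1 4 5 3 2

Reverse the RSK construction: for i from n down to 1, find the cell of Q containing i, remove the entry at that cell from P, and reverse-bump it up through P; the value ejected from row 1 is w(i).

Step i=5: Q has 5 at row 3, column 1; remove 4 from row 3 of P and reverse-bump: 4 enters row 2 and ejects 3; 3 enters row 1 and ejects 2. So w(5) = 2. P is now [[1, 3, 5], [4]].
Step i=4: Q has 4 at row 2, column 1; remove 4 from row 2 of P and reverse-bump: 4 enters row 1 and ejects 3. So w(4) = 3. P is now [[1, 4, 5]].
Step i=3: Q has 3 at row 1, column 3; remove that cell from P, ejecting 5. So w(3) = 5. P is now [[1, 4]].
Step i=2: Q has 2 at row 1, column 2; remove that cell from P, ejecting 4. So w(2) = 4. P is now [[1]].
Step i=1: Q has 1 at row 1, column 1; remove that cell from P, ejecting 1. So w(1) = 1. P is now [].

So w = 1 4 5 3 2.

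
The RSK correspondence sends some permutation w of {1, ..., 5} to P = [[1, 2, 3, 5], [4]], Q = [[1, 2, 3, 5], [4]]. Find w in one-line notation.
1 2 4 3 5

Reverse the RSK construction: for i from n down to 1, find the cell of Q containing i, remove the entry at that cell from P, and reverse-bump it up through P; the value ejected from row 1 is w(i).

Step i=5: Q has 5 at row 1, column 4; remove that cell from P, ejecting 5. So w(5) = 5. P is now [[1, 2, 3], [4]].
Step i=4: Q has 4 at row 2, column 1; remove 4 from row 2 of P and reverse-bump: 4 enters row 1 and ejects 3. So w(4) = 3. P is now [[1, 2, 4]].
Step i=3: Q has 3 at row 1, column 3; remove that cell from P, ejecting 4. So w(3) = 4. P is now [[1, 2]].
Step i=2: Q has 2 at row 1, column 2; remove that cell from P, ejecting 2. So w(2) = 2. P is now [[1]].
Step i=1: Q has 1 at row 1, column 1; remove that cell from P, ejecting 1. So w(1) = 1. P is now [].

So w = 1 2 4 3 5.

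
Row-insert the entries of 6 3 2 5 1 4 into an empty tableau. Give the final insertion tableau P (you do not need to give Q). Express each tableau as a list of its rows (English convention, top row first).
Insert 6: appended to row 1. P = [[6]].
Insert 3: 3 bumps 6 from row 1; 6 starts row 2. P = [[3], [6]].
Insert 2: 2 bumps 3 from row 1; 3 bumps 6 from row 2; 6 starts row 3. P = [[2], [3], [6]].
Insert 5: appended to row 1. P = [[2, 5], [3], [6]].
Insert 1: 1 bumps 2 from row 1; 2 bumps 3 from row 2; 3 bumps 6 from row 3; 6 starts row 4. P = [[1, 5], [2], [3], [6]].
Insert 4: 4 bumps 5 from row 1; 5 appends to row 2. P = [[1, 4], [2, 5], [3], [6]].

So P = [[1, 4], [2, 5], [3], [6]].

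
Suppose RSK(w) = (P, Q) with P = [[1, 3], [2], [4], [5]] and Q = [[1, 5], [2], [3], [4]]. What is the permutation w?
Reverse the RSK construction: for i from n down to 1, find the cell of Q containing i, remove the entry at that cell from P, and reverse-bump it up through P; the value ejected from row 1 is w(i).

Step i=5: Q has 5 at row 1, column 2; remove that cell from P, ejecting 3. So w(5) = 3. P is now [[1], [2], [4], [5]].
Step i=4: Q has 4 at row 4, column 1; remove 5 from row 4 of P and reverse-bump: 5 enters row 3 and ejects 4; 4 enters row 2 and ejects 2; 2 enters row 1 and ejects 1. So w(4) = 1. P is now [[2], [4], [5]].
Step i=3: Q has 3 at row 3, column 1; remove 5 from row 3 of P and reverse-bump: 5 enters row 2 and ejects 4; 4 enters row 1 and ejects 2. So w(3) = 2. P is now [[4], [5]].
Step i=2: Q has 2 at row 2, column 1; remove 5 from row 2 of P and reverse-bump: 5 enters row 1 and ejects 4. So w(2) = 4. P is now [[5]].
Step i=1: Q has 1 at row 1, column 1; remove that cell from P, ejecting 5. So w(1) = 5. P is now [].

So w = 5 4 2 1 3.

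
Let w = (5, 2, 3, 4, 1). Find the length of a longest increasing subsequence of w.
3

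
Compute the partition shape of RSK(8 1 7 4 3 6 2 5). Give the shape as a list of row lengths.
[3, 2, 1, 1, 1]

Row-insert each entry into an empty tableau.

After inserting 8: P = [[8]].
After inserting 1: P = [[1], [8]].
After inserting 7: P = [[1, 7], [8]].
After inserting 4: P = [[1, 4], [7], [8]].
After inserting 3: P = [[1, 3], [4], [7], [8]].
After inserting 6: P = [[1, 3, 6], [4], [7], [8]].
After inserting 2: P = [[1, 2, 6], [3], [4], [7], [8]].
After inserting 5: P = [[1, 2, 5], [3, 6], [4], [7], [8]].

The final insertion tableau P = [[1, 2, 5], [3, 6], [4], [7], [8]] has shape [3, 2, 1, 1, 1].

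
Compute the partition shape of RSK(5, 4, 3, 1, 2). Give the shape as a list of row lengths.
Row-insert each entry into an empty tableau.

After inserting 5: P = [[5]].
After inserting 4: P = [[4], [5]].
After inserting 3: P = [[3], [4], [5]].
After inserting 1: P = [[1], [3], [4], [5]].
After inserting 2: P = [[1, 2], [3], [4], [5]].

The final insertion tableau P = [[1, 2], [3], [4], [5]] has shape [2, 1, 1, 1].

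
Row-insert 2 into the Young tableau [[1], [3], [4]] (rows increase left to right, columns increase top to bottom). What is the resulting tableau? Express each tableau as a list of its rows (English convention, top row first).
2 is larger than every entry of row 1, so it is appended to row 1. The new tableau is [[1, 2], [3], [4]].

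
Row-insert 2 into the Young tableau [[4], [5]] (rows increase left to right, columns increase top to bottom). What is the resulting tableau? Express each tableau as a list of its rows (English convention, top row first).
[[2], [4], [5]]

In row 1, 2 replaces 4 (the leftmost entry greater than 2); 4 is bumped to row 2. In row 2, 4 replaces 5 (the leftmost entry greater than 4); 5 is bumped to row 3. 5 starts a new row 3. The new tableau is [[2], [4], [5]].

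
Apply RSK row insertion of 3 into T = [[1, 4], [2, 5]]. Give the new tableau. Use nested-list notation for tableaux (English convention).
[[1, 3], [2, 4], [5]]

In row 1, 3 replaces 4 (the leftmost entry greater than 3); 4 is bumped to row 2. In row 2, 4 replaces 5 (the leftmost entry greater than 4); 5 is bumped to row 3. 5 starts a new row 3. The new tableau is [[1, 3], [2, 4], [5]].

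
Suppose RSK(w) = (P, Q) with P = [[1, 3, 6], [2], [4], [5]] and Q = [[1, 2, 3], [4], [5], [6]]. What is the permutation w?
Reverse the RSK construction: for i from n down to 1, find the cell of Q containing i, remove the entry at that cell from P, and reverse-bump it up through P; the value ejected from row 1 is w(i).

Step i=6: Q has 6 at row 4, column 1; remove 5 from row 4 of P and reverse-bump: 5 enters row 3 and ejects 4; 4 enters row 2 and ejects 2; 2 enters row 1 and ejects 1. So w(6) = 1. P is now [[2, 3, 6], [4], [5]].
Step i=5: Q has 5 at row 3, column 1; remove 5 from row 3 of P and reverse-bump: 5 enters row 2 and ejects 4; 4 enters row 1 and ejects 3. So w(5) = 3. P is now [[2, 4, 6], [5]].
Step i=4: Q has 4 at row 2, column 1; remove 5 from row 2 of P and reverse-bump: 5 enters row 1 and ejects 4. So w(4) = 4. P is now [[2, 5, 6]].
Step i=3: Q has 3 at row 1, column 3; remove that cell from P, ejecting 6. So w(3) = 6. P is now [[2, 5]].
Step i=2: Q has 2 at row 1, column 2; remove that cell from P, ejecting 5. So w(2) = 5. P is now [[2]].
Step i=1: Q has 1 at row 1, column 1; remove that cell from P, ejecting 2. So w(1) = 2. P is now [].

So w = 2 5 6 4 3 1.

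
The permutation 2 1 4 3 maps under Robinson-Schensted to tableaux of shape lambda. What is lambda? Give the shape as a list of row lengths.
Row-insert each entry into an empty tableau.

After inserting 2: P = [[2]].
After inserting 1: P = [[1], [2]].
After inserting 4: P = [[1, 4], [2]].
After inserting 3: P = [[1, 3], [2, 4]].

The final insertion tableau P = [[1, 3], [2, 4]] has shape [2, 2].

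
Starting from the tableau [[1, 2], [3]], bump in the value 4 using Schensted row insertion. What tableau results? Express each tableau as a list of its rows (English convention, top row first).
[[1, 2, 4], [3]]

4 is larger than every entry of row 1, so it is appended to row 1. The new tableau is [[1, 2, 4], [3]].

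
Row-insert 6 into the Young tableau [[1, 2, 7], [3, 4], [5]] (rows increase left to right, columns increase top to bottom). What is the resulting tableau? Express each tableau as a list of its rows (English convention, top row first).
In row 1, 6 replaces 7 (the leftmost entry greater than 6); 7 is bumped to row 2. 7 is appended to row 2. The new tableau is [[1, 2, 6], [3, 4, 7], [5]].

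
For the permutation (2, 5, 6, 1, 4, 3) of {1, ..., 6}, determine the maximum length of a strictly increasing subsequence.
3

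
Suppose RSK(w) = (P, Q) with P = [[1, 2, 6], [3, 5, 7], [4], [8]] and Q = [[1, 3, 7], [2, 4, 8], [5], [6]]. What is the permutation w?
Reverse RSK: for i = n, n-1, ..., 1, locate i in Q, remove the corresponding corner cell from P, and reverse-bump its entry up through P; the value ejected from row 1 is w(i).

So w = 4 1 8 5 3 2 7 6.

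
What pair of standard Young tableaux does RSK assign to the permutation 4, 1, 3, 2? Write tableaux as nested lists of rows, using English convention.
Insert each entry of the permutation into P by Schensted row insertion, recording in Q the position of each new cell.

Insert 4: appended to row 1. P = [[4]].
Insert 1: 1 bumps 4 from row 1; 4 starts row 2. P = [[1], [4]].
Insert 3: appended to row 1. P = [[1, 3], [4]].
Insert 2: 2 bumps 3 from row 1; 3 bumps 4 from row 2; 4 starts row 3. P = [[1, 2], [3], [4]].

So P = [[1, 2], [3], [4]], Q = [[1, 3], [2], [4]].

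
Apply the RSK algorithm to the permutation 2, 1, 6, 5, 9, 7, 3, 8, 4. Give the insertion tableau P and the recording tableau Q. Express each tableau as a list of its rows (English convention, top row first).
P = [[1, 3, 4, 8], [2, 5, 7], [6, 9]], Q = [[1, 3, 5, 8], [2, 4, 6], [7, 9]]

Insert each entry of the permutation into P by Schensted row insertion, recording in Q the position of each new cell.

Insert 2: appended to row 1. P = [[2]].
Insert 1: 1 bumps 2 from row 1; 2 starts row 2. P = [[1], [2]].
Insert 6: appended to row 1. P = [[1, 6], [2]].
Insert 5: 5 bumps 6 from row 1; 6 appends to row 2. P = [[1, 5], [2, 6]].
Insert 9: appended to row 1. P = [[1, 5, 9], [2, 6]].
Insert 7: 7 bumps 9 from row 1; 9 appends to row 2. P = [[1, 5, 7], [2, 6, 9]].
Insert 3: 3 bumps 5 from row 1; 5 bumps 6 from row 2; 6 starts row 3. P = [[1, 3, 7], [2, 5, 9], [6]].
Insert 8: appended to row 1. P = [[1, 3, 7, 8], [2, 5, 9], [6]].
Insert 4: 4 bumps 7 from row 1; 7 bumps 9 from row 2; 9 appends to row 3. P = [[1, 3, 4, 8], [2, 5, 7], [6, 9]].

So P = [[1, 3, 4, 8], [2, 5, 7], [6, 9]], Q = [[1, 3, 5, 8], [2, 4, 6], [7, 9]].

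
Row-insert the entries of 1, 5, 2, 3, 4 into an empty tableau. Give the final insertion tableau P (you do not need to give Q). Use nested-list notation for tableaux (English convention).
Insert 1: appended to row 1. P = [[1]].
Insert 5: appended to row 1. P = [[1, 5]].
Insert 2: 2 bumps 5 from row 1; 5 starts row 2. P = [[1, 2], [5]].
Insert 3: appended to row 1. P = [[1, 2, 3], [5]].
Insert 4: appended to row 1. P = [[1, 2, 3, 4], [5]].

So P = [[1, 2, 3, 4], [5]].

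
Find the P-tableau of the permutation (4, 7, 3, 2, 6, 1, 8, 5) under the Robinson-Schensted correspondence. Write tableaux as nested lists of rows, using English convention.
P = [[1, 5, 8], [2, 6], [3, 7], [4]]

Insert 4: appended to row 1. P = [[4]].
Insert 7: appended to row 1. P = [[4, 7]].
Insert 3: 3 bumps 4 from row 1; 4 starts row 2. P = [[3, 7], [4]].
Insert 2: 2 bumps 3 from row 1; 3 bumps 4 from row 2; 4 starts row 3. P = [[2, 7], [3], [4]].
Insert 6: 6 bumps 7 from row 1; 7 appends to row 2. P = [[2, 6], [3, 7], [4]].
Insert 1: 1 bumps 2 from row 1; 2 bumps 3 from row 2; 3 bumps 4 from row 3; 4 starts row 4. P = [[1, 6], [2, 7], [3], [4]].
Insert 8: appended to row 1. P = [[1, 6, 8], [2, 7], [3], [4]].
Insert 5: 5 bumps 6 from row 1; 6 bumps 7 from row 2; 7 appends to row 3. P = [[1, 5, 8], [2, 6], [3, 7], [4]].

So P = [[1, 5, 8], [2, 6], [3, 7], [4]].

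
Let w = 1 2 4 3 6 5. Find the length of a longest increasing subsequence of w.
4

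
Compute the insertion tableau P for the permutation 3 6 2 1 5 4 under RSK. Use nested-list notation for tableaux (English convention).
P = [[1, 4], [2, 5], [3, 6]]

Insert 3: appended to row 1. P = [[3]].
Insert 6: appended to row 1. P = [[3, 6]].
Insert 2: 2 bumps 3 from row 1; 3 starts row 2. P = [[2, 6], [3]].
Insert 1: 1 bumps 2 from row 1; 2 bumps 3 from row 2; 3 starts row 3. P = [[1, 6], [2], [3]].
Insert 5: 5 bumps 6 from row 1; 6 appends to row 2. P = [[1, 5], [2, 6], [3]].
Insert 4: 4 bumps 5 from row 1; 5 bumps 6 from row 2; 6 appends to row 3. P = [[1, 4], [2, 5], [3, 6]].

So P = [[1, 4], [2, 5], [3, 6]].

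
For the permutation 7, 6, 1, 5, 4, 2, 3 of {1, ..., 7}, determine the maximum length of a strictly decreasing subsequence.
5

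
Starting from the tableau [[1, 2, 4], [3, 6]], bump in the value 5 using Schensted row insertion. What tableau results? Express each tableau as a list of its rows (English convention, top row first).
[[1, 2, 4, 5], [3, 6]]

5 is larger than every entry of row 1, so it is appended to row 1. The new tableau is [[1, 2, 4, 5], [3, 6]].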